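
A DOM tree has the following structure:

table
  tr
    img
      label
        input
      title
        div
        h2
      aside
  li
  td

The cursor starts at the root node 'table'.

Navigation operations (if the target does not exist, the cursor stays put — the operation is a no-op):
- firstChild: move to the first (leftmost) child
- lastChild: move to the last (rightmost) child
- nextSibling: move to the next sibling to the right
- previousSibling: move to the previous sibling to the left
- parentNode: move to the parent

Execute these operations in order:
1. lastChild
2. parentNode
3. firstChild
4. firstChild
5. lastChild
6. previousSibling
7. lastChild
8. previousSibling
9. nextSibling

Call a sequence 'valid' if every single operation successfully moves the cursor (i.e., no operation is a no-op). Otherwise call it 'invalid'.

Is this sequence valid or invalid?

After 1 (lastChild): td
After 2 (parentNode): table
After 3 (firstChild): tr
After 4 (firstChild): img
After 5 (lastChild): aside
After 6 (previousSibling): title
After 7 (lastChild): h2
After 8 (previousSibling): div
After 9 (nextSibling): h2

Answer: valid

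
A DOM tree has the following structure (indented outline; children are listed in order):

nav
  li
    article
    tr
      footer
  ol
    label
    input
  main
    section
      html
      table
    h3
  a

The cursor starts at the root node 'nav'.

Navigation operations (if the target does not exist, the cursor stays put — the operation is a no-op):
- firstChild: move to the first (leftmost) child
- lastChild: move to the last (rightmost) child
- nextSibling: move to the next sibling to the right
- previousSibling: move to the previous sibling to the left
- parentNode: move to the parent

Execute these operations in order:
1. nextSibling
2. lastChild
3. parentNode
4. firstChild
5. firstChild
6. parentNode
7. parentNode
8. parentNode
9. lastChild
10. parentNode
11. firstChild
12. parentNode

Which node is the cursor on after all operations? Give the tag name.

Answer: nav

Derivation:
After 1 (nextSibling): nav (no-op, stayed)
After 2 (lastChild): a
After 3 (parentNode): nav
After 4 (firstChild): li
After 5 (firstChild): article
After 6 (parentNode): li
After 7 (parentNode): nav
After 8 (parentNode): nav (no-op, stayed)
After 9 (lastChild): a
After 10 (parentNode): nav
After 11 (firstChild): li
After 12 (parentNode): nav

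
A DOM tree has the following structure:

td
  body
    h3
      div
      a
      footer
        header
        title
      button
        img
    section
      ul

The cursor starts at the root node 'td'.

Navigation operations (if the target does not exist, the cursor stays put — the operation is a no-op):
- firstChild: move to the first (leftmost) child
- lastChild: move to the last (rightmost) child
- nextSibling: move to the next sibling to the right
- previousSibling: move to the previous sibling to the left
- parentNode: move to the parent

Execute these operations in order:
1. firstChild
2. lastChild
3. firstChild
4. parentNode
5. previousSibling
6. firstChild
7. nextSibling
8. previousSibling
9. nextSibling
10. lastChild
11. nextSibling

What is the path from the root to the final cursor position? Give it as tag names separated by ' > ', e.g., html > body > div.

After 1 (firstChild): body
After 2 (lastChild): section
After 3 (firstChild): ul
After 4 (parentNode): section
After 5 (previousSibling): h3
After 6 (firstChild): div
After 7 (nextSibling): a
After 8 (previousSibling): div
After 9 (nextSibling): a
After 10 (lastChild): a (no-op, stayed)
After 11 (nextSibling): footer

Answer: td > body > h3 > footer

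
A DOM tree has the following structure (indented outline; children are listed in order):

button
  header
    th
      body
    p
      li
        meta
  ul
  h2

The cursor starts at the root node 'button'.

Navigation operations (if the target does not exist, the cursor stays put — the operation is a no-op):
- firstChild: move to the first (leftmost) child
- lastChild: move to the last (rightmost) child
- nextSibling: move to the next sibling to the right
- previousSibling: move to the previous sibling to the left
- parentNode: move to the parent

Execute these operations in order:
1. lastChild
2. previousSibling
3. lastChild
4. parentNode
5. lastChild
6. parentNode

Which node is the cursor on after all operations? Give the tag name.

After 1 (lastChild): h2
After 2 (previousSibling): ul
After 3 (lastChild): ul (no-op, stayed)
After 4 (parentNode): button
After 5 (lastChild): h2
After 6 (parentNode): button

Answer: button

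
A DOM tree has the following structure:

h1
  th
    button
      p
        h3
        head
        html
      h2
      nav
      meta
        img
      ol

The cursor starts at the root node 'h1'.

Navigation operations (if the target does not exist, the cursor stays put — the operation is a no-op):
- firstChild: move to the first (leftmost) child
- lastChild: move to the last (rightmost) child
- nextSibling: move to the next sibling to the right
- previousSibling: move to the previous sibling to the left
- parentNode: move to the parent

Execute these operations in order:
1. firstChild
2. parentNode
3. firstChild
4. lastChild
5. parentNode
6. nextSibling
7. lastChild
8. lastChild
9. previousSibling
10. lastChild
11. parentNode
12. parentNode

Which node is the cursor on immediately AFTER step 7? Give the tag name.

Answer: button

Derivation:
After 1 (firstChild): th
After 2 (parentNode): h1
After 3 (firstChild): th
After 4 (lastChild): button
After 5 (parentNode): th
After 6 (nextSibling): th (no-op, stayed)
After 7 (lastChild): button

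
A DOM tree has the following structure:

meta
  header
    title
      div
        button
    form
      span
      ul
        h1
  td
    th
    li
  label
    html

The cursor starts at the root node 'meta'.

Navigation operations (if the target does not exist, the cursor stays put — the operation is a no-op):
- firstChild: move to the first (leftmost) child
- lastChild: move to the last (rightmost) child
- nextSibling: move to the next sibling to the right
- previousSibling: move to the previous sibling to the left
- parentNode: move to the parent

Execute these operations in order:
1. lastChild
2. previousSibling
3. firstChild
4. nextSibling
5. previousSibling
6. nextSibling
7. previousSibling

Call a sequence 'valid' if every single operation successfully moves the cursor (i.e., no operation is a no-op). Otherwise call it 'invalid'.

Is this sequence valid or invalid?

Answer: valid

Derivation:
After 1 (lastChild): label
After 2 (previousSibling): td
After 3 (firstChild): th
After 4 (nextSibling): li
After 5 (previousSibling): th
After 6 (nextSibling): li
After 7 (previousSibling): th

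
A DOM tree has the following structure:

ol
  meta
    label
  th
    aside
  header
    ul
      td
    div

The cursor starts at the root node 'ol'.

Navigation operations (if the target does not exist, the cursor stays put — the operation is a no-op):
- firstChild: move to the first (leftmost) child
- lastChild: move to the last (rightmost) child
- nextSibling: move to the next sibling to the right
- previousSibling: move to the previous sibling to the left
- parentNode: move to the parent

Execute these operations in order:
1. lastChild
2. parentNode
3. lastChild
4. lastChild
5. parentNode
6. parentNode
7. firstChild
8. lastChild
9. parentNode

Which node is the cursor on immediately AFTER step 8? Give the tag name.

Answer: label

Derivation:
After 1 (lastChild): header
After 2 (parentNode): ol
After 3 (lastChild): header
After 4 (lastChild): div
After 5 (parentNode): header
After 6 (parentNode): ol
After 7 (firstChild): meta
After 8 (lastChild): label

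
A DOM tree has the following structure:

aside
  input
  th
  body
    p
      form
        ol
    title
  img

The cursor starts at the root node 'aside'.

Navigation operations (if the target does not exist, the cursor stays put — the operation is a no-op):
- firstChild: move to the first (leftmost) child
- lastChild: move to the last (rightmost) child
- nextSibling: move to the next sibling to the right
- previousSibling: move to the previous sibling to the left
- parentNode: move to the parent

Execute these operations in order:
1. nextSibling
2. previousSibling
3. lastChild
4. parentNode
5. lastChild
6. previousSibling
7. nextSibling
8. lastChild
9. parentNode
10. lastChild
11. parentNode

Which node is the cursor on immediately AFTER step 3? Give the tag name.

Answer: img

Derivation:
After 1 (nextSibling): aside (no-op, stayed)
After 2 (previousSibling): aside (no-op, stayed)
After 3 (lastChild): img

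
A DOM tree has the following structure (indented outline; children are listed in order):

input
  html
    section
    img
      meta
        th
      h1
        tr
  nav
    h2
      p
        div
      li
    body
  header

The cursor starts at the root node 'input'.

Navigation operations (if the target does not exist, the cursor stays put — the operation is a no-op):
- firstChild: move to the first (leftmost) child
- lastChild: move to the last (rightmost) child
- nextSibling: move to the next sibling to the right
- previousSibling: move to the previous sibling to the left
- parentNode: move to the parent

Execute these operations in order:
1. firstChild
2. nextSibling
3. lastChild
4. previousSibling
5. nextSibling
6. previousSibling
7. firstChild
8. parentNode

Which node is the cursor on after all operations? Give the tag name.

After 1 (firstChild): html
After 2 (nextSibling): nav
After 3 (lastChild): body
After 4 (previousSibling): h2
After 5 (nextSibling): body
After 6 (previousSibling): h2
After 7 (firstChild): p
After 8 (parentNode): h2

Answer: h2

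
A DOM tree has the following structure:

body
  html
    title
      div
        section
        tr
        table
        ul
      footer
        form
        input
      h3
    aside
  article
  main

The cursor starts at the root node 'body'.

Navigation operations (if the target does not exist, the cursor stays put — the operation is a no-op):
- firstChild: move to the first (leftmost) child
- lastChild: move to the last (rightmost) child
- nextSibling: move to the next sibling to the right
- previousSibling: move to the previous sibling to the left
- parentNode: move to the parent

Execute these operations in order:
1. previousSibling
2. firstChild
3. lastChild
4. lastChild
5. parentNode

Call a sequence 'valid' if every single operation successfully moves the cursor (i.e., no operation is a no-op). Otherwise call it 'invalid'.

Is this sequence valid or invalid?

Answer: invalid

Derivation:
After 1 (previousSibling): body (no-op, stayed)
After 2 (firstChild): html
After 3 (lastChild): aside
After 4 (lastChild): aside (no-op, stayed)
After 5 (parentNode): html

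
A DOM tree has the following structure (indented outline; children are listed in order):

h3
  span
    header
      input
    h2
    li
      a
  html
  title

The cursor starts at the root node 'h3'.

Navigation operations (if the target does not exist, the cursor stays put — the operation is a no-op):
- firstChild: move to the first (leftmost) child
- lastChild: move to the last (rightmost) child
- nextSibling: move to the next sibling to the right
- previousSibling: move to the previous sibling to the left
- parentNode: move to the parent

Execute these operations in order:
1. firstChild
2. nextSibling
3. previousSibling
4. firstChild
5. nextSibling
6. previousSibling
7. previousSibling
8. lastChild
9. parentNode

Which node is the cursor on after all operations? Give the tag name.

After 1 (firstChild): span
After 2 (nextSibling): html
After 3 (previousSibling): span
After 4 (firstChild): header
After 5 (nextSibling): h2
After 6 (previousSibling): header
After 7 (previousSibling): header (no-op, stayed)
After 8 (lastChild): input
After 9 (parentNode): header

Answer: header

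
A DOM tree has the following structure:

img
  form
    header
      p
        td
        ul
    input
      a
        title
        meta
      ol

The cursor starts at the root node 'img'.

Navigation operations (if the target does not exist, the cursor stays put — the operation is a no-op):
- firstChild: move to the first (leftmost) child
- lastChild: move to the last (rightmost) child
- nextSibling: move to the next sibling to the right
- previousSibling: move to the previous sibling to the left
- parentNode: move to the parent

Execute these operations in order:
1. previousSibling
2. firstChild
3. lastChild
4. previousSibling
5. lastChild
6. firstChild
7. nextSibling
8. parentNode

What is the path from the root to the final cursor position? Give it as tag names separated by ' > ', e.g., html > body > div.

Answer: img > form > header > p

Derivation:
After 1 (previousSibling): img (no-op, stayed)
After 2 (firstChild): form
After 3 (lastChild): input
After 4 (previousSibling): header
After 5 (lastChild): p
After 6 (firstChild): td
After 7 (nextSibling): ul
After 8 (parentNode): p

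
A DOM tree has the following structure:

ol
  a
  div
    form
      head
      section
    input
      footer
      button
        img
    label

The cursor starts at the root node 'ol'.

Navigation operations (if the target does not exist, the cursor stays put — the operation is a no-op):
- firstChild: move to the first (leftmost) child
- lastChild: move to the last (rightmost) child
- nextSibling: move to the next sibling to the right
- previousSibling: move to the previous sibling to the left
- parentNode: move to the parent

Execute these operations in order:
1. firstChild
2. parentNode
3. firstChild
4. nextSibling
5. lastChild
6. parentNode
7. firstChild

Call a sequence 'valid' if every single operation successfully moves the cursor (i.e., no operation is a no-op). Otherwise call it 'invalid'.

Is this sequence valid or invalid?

After 1 (firstChild): a
After 2 (parentNode): ol
After 3 (firstChild): a
After 4 (nextSibling): div
After 5 (lastChild): label
After 6 (parentNode): div
After 7 (firstChild): form

Answer: valid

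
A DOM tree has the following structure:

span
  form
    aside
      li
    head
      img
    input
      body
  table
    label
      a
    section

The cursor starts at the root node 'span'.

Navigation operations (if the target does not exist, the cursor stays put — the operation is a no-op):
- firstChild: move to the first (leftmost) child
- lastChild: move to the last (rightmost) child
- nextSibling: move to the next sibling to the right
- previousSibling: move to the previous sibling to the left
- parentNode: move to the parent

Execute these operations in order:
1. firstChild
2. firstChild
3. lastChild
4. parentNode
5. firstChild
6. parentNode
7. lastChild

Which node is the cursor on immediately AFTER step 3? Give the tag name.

After 1 (firstChild): form
After 2 (firstChild): aside
After 3 (lastChild): li

Answer: li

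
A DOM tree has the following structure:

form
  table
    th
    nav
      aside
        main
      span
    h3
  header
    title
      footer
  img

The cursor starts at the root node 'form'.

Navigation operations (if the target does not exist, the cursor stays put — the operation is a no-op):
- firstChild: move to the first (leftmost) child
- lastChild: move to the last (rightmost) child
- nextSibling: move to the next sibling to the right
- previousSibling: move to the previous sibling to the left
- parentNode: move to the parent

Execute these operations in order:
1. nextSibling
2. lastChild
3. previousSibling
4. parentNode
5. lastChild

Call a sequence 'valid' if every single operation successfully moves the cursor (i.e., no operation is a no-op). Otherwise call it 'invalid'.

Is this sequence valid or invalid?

After 1 (nextSibling): form (no-op, stayed)
After 2 (lastChild): img
After 3 (previousSibling): header
After 4 (parentNode): form
After 5 (lastChild): img

Answer: invalid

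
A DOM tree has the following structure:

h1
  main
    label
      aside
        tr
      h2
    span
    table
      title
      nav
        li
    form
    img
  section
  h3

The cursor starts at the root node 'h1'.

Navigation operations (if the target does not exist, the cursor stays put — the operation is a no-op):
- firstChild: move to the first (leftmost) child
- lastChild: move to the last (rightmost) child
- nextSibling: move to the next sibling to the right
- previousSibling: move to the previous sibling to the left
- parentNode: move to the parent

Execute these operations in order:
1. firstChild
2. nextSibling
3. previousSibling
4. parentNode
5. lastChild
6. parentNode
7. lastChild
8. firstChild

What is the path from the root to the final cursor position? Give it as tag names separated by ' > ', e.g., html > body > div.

Answer: h1 > h3

Derivation:
After 1 (firstChild): main
After 2 (nextSibling): section
After 3 (previousSibling): main
After 4 (parentNode): h1
After 5 (lastChild): h3
After 6 (parentNode): h1
After 7 (lastChild): h3
After 8 (firstChild): h3 (no-op, stayed)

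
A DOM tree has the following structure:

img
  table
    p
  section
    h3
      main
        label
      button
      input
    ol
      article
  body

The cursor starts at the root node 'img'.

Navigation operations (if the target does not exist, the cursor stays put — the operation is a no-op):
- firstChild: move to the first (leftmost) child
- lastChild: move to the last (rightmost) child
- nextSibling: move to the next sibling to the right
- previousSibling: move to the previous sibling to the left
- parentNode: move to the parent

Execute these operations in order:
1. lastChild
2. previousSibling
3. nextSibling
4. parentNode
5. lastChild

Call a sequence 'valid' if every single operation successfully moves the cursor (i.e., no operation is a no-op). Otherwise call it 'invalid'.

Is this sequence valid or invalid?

Answer: valid

Derivation:
After 1 (lastChild): body
After 2 (previousSibling): section
After 3 (nextSibling): body
After 4 (parentNode): img
After 5 (lastChild): body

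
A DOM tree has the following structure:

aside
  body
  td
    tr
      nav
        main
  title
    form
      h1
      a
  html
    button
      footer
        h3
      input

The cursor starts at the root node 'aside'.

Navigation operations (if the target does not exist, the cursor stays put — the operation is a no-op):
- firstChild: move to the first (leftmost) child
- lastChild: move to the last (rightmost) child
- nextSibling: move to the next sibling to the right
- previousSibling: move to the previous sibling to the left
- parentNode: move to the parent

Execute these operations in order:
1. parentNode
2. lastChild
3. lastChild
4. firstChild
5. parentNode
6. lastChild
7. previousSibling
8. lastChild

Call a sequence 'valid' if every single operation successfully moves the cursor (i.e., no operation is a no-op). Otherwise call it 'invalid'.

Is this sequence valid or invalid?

After 1 (parentNode): aside (no-op, stayed)
After 2 (lastChild): html
After 3 (lastChild): button
After 4 (firstChild): footer
After 5 (parentNode): button
After 6 (lastChild): input
After 7 (previousSibling): footer
After 8 (lastChild): h3

Answer: invalid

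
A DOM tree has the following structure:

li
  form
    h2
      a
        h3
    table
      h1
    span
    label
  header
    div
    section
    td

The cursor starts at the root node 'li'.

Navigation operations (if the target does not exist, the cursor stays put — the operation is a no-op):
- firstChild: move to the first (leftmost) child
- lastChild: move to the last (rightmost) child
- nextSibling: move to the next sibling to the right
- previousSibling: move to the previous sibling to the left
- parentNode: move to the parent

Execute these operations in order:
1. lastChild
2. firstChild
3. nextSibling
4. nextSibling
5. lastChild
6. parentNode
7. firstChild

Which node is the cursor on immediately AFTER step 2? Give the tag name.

After 1 (lastChild): header
After 2 (firstChild): div

Answer: div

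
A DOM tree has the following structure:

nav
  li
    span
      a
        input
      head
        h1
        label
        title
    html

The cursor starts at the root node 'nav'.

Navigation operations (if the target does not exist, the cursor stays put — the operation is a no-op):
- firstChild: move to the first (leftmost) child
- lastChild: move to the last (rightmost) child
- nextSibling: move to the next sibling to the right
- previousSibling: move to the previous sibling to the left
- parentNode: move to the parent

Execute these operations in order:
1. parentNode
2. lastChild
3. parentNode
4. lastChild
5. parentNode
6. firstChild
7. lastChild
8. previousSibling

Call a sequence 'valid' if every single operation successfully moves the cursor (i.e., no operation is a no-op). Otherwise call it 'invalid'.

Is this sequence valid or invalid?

After 1 (parentNode): nav (no-op, stayed)
After 2 (lastChild): li
After 3 (parentNode): nav
After 4 (lastChild): li
After 5 (parentNode): nav
After 6 (firstChild): li
After 7 (lastChild): html
After 8 (previousSibling): span

Answer: invalid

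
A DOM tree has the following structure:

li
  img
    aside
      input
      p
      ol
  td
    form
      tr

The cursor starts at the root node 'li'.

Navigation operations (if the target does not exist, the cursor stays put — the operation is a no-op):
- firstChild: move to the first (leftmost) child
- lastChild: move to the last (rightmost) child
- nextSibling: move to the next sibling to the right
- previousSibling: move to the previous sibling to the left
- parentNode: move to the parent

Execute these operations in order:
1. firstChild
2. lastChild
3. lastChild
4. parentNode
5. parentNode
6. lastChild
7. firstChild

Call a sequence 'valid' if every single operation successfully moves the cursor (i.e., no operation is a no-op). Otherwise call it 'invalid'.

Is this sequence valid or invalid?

After 1 (firstChild): img
After 2 (lastChild): aside
After 3 (lastChild): ol
After 4 (parentNode): aside
After 5 (parentNode): img
After 6 (lastChild): aside
After 7 (firstChild): input

Answer: valid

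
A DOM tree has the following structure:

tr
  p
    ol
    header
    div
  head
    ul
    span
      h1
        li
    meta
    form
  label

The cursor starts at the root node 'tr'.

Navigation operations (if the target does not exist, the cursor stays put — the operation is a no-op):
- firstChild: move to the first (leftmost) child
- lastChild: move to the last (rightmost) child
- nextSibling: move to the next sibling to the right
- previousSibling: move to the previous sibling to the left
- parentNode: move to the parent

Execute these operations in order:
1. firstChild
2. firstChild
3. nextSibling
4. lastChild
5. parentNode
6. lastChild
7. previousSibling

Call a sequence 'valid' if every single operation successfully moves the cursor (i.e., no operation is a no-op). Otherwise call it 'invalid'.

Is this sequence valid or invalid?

Answer: invalid

Derivation:
After 1 (firstChild): p
After 2 (firstChild): ol
After 3 (nextSibling): header
After 4 (lastChild): header (no-op, stayed)
After 5 (parentNode): p
After 6 (lastChild): div
After 7 (previousSibling): header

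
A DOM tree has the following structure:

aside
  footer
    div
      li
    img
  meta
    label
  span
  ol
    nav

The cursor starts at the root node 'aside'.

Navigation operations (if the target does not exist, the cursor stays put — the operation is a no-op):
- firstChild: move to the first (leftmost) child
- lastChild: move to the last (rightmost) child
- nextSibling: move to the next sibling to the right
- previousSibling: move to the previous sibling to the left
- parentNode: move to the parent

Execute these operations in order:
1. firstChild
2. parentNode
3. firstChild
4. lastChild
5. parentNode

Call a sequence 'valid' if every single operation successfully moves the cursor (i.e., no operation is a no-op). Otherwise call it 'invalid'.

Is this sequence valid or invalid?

Answer: valid

Derivation:
After 1 (firstChild): footer
After 2 (parentNode): aside
After 3 (firstChild): footer
After 4 (lastChild): img
After 5 (parentNode): footer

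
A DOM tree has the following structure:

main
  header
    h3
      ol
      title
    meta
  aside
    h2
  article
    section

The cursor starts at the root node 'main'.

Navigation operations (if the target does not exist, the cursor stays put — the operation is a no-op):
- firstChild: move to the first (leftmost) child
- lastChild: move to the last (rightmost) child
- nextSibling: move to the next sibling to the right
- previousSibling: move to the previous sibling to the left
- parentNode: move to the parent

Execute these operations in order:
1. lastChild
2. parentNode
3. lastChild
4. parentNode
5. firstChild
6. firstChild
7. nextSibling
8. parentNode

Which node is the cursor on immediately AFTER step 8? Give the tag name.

After 1 (lastChild): article
After 2 (parentNode): main
After 3 (lastChild): article
After 4 (parentNode): main
After 5 (firstChild): header
After 6 (firstChild): h3
After 7 (nextSibling): meta
After 8 (parentNode): header

Answer: header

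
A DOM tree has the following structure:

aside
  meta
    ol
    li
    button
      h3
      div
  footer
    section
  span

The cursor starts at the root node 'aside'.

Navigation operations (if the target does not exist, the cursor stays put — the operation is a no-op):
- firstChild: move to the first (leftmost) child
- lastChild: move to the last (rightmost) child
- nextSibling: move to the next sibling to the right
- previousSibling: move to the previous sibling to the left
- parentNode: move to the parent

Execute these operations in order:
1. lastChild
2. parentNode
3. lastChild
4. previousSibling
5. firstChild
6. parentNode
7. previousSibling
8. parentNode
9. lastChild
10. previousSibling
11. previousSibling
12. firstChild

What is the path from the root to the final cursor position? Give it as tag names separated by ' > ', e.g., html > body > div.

After 1 (lastChild): span
After 2 (parentNode): aside
After 3 (lastChild): span
After 4 (previousSibling): footer
After 5 (firstChild): section
After 6 (parentNode): footer
After 7 (previousSibling): meta
After 8 (parentNode): aside
After 9 (lastChild): span
After 10 (previousSibling): footer
After 11 (previousSibling): meta
After 12 (firstChild): ol

Answer: aside > meta > ol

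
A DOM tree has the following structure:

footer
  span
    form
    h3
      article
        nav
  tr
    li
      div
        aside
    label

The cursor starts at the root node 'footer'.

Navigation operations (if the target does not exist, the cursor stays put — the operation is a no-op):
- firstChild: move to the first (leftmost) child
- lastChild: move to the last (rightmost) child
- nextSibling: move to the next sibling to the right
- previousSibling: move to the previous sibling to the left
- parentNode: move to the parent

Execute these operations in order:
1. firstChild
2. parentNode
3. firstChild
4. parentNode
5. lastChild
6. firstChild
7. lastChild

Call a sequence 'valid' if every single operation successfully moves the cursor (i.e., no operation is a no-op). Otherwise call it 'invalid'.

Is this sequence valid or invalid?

Answer: valid

Derivation:
After 1 (firstChild): span
After 2 (parentNode): footer
After 3 (firstChild): span
After 4 (parentNode): footer
After 5 (lastChild): tr
After 6 (firstChild): li
After 7 (lastChild): div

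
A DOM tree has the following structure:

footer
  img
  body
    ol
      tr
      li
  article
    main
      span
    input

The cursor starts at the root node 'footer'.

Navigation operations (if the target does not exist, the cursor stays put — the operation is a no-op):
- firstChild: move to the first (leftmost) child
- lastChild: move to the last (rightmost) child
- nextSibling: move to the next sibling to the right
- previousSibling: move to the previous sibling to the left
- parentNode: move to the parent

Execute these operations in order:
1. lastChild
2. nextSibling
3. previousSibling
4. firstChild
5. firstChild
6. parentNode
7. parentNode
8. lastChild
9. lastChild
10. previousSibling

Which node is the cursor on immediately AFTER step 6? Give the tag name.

Answer: ol

Derivation:
After 1 (lastChild): article
After 2 (nextSibling): article (no-op, stayed)
After 3 (previousSibling): body
After 4 (firstChild): ol
After 5 (firstChild): tr
After 6 (parentNode): ol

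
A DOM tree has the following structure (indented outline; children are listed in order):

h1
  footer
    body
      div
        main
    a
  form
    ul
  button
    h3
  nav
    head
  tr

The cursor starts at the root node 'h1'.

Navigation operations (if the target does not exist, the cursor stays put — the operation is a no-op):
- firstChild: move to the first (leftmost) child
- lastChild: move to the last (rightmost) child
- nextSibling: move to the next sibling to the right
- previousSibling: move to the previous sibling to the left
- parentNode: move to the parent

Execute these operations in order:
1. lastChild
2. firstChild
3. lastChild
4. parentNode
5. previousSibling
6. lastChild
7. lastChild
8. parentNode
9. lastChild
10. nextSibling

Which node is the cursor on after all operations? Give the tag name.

Answer: tr

Derivation:
After 1 (lastChild): tr
After 2 (firstChild): tr (no-op, stayed)
After 3 (lastChild): tr (no-op, stayed)
After 4 (parentNode): h1
After 5 (previousSibling): h1 (no-op, stayed)
After 6 (lastChild): tr
After 7 (lastChild): tr (no-op, stayed)
After 8 (parentNode): h1
After 9 (lastChild): tr
After 10 (nextSibling): tr (no-op, stayed)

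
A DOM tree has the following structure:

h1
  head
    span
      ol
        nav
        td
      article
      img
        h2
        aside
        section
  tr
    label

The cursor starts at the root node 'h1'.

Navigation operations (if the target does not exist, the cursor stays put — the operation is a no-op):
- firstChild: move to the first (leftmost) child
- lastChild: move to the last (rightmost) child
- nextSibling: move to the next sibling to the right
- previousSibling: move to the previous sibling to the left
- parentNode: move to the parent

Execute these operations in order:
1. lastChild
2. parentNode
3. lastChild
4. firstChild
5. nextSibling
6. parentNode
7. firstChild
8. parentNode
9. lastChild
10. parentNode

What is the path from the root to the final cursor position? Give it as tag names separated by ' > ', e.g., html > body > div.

Answer: h1 > tr

Derivation:
After 1 (lastChild): tr
After 2 (parentNode): h1
After 3 (lastChild): tr
After 4 (firstChild): label
After 5 (nextSibling): label (no-op, stayed)
After 6 (parentNode): tr
After 7 (firstChild): label
After 8 (parentNode): tr
After 9 (lastChild): label
After 10 (parentNode): tr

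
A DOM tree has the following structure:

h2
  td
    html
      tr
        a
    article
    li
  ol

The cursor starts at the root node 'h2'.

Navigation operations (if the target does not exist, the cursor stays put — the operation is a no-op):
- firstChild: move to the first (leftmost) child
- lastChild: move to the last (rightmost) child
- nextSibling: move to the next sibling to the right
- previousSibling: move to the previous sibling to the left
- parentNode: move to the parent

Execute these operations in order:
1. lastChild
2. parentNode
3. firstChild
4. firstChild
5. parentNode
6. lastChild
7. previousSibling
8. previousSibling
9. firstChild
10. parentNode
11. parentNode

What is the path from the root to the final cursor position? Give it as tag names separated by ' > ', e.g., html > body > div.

Answer: h2 > td

Derivation:
After 1 (lastChild): ol
After 2 (parentNode): h2
After 3 (firstChild): td
After 4 (firstChild): html
After 5 (parentNode): td
After 6 (lastChild): li
After 7 (previousSibling): article
After 8 (previousSibling): html
After 9 (firstChild): tr
After 10 (parentNode): html
After 11 (parentNode): td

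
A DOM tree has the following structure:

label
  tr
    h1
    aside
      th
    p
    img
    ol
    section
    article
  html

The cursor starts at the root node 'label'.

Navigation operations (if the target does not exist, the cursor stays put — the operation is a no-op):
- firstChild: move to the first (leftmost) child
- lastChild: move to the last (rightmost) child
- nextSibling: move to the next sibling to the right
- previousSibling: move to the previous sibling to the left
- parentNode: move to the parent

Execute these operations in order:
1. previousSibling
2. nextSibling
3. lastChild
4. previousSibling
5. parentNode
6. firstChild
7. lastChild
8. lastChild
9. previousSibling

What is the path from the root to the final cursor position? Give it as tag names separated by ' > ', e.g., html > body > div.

After 1 (previousSibling): label (no-op, stayed)
After 2 (nextSibling): label (no-op, stayed)
After 3 (lastChild): html
After 4 (previousSibling): tr
After 5 (parentNode): label
After 6 (firstChild): tr
After 7 (lastChild): article
After 8 (lastChild): article (no-op, stayed)
After 9 (previousSibling): section

Answer: label > tr > section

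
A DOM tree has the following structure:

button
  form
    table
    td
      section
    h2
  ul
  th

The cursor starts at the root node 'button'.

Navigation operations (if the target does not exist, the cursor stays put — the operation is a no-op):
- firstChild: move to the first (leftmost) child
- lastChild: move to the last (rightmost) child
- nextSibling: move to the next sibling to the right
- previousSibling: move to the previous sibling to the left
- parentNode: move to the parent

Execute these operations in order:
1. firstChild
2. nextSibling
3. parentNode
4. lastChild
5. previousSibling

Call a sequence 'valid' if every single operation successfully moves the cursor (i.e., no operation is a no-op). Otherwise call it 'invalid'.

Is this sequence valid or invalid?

Answer: valid

Derivation:
After 1 (firstChild): form
After 2 (nextSibling): ul
After 3 (parentNode): button
After 4 (lastChild): th
After 5 (previousSibling): ul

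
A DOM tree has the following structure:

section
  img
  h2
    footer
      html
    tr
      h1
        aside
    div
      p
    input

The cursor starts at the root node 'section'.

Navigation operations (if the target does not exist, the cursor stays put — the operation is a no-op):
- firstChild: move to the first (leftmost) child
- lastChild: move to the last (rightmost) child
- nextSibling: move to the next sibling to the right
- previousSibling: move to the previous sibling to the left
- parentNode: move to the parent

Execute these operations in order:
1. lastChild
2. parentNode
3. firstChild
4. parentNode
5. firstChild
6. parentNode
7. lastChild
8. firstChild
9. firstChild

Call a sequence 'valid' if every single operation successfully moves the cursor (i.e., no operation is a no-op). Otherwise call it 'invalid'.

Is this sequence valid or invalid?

After 1 (lastChild): h2
After 2 (parentNode): section
After 3 (firstChild): img
After 4 (parentNode): section
After 5 (firstChild): img
After 6 (parentNode): section
After 7 (lastChild): h2
After 8 (firstChild): footer
After 9 (firstChild): html

Answer: valid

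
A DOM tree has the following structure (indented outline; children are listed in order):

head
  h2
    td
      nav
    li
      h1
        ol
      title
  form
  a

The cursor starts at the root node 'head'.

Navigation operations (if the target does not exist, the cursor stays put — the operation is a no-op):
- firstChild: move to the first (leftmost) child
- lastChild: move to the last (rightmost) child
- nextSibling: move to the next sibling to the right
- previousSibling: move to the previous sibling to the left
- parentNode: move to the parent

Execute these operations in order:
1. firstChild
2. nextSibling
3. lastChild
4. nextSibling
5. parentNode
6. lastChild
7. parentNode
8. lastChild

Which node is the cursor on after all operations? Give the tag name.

After 1 (firstChild): h2
After 2 (nextSibling): form
After 3 (lastChild): form (no-op, stayed)
After 4 (nextSibling): a
After 5 (parentNode): head
After 6 (lastChild): a
After 7 (parentNode): head
After 8 (lastChild): a

Answer: a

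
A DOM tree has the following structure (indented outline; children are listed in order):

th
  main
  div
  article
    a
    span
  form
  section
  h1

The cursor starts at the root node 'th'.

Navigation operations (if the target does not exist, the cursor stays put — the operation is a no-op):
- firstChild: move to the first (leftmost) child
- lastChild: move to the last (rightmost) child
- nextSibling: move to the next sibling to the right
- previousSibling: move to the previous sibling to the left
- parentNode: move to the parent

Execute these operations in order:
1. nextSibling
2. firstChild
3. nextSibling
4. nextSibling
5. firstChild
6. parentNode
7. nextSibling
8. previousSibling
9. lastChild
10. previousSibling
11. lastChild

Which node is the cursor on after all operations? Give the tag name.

After 1 (nextSibling): th (no-op, stayed)
After 2 (firstChild): main
After 3 (nextSibling): div
After 4 (nextSibling): article
After 5 (firstChild): a
After 6 (parentNode): article
After 7 (nextSibling): form
After 8 (previousSibling): article
After 9 (lastChild): span
After 10 (previousSibling): a
After 11 (lastChild): a (no-op, stayed)

Answer: a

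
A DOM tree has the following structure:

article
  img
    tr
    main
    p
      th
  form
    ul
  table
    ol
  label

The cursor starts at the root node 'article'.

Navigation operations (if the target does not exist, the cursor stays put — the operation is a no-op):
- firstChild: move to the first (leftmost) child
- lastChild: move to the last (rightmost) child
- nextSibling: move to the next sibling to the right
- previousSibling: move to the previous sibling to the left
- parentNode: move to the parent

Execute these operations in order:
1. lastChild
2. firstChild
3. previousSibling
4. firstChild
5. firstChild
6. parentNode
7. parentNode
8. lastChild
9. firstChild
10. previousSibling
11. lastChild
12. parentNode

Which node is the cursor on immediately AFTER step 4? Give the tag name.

Answer: ol

Derivation:
After 1 (lastChild): label
After 2 (firstChild): label (no-op, stayed)
After 3 (previousSibling): table
After 4 (firstChild): ol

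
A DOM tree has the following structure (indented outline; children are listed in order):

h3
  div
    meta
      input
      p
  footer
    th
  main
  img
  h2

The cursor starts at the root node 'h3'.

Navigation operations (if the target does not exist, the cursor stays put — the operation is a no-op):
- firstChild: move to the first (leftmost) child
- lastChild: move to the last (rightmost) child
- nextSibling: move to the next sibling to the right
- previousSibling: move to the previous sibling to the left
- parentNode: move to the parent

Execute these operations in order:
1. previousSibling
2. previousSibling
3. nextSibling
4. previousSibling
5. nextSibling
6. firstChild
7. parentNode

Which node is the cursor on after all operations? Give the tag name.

Answer: h3

Derivation:
After 1 (previousSibling): h3 (no-op, stayed)
After 2 (previousSibling): h3 (no-op, stayed)
After 3 (nextSibling): h3 (no-op, stayed)
After 4 (previousSibling): h3 (no-op, stayed)
After 5 (nextSibling): h3 (no-op, stayed)
After 6 (firstChild): div
After 7 (parentNode): h3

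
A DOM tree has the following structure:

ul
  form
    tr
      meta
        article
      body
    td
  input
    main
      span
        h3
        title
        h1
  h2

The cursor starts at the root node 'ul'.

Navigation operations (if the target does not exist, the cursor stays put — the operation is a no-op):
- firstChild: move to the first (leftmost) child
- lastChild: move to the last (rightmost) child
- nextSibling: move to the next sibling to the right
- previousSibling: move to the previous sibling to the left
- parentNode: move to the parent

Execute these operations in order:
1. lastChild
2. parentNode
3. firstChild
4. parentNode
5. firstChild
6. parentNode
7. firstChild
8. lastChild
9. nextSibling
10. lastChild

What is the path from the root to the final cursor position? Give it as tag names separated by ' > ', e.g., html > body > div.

Answer: ul > form > td

Derivation:
After 1 (lastChild): h2
After 2 (parentNode): ul
After 3 (firstChild): form
After 4 (parentNode): ul
After 5 (firstChild): form
After 6 (parentNode): ul
After 7 (firstChild): form
After 8 (lastChild): td
After 9 (nextSibling): td (no-op, stayed)
After 10 (lastChild): td (no-op, stayed)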